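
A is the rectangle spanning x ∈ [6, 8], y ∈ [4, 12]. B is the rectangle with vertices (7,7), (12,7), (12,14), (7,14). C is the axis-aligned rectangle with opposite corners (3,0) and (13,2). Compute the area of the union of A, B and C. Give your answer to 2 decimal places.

66.00

By inclusion–exclusion:
Individual areas: |A| = 16, |B| = 35, |C| = 20.
|A∩B|: x∈[7,8], y∈[7,12] → 1·5 = 5.
|A∩C| = 0 (no overlap).
|B∩C| = 0 (no overlap).
|A∩B∩C| = 0.
|A ∪ B ∪ C| = 71 − 5 + 0 = 66.00.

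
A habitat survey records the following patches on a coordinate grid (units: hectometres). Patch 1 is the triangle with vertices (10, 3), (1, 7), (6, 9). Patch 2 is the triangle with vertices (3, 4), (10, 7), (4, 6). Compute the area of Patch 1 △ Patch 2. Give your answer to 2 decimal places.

|Patch 1| = 19, |Patch 2| = 5.5, |Patch 1∩Patch 2| = 3.2072.
|Patch 1 △ Patch 2| = |Patch 1| + |Patch 2| − 2·|Patch 1∩Patch 2| = 19 + 5.5 − 6.4145 = 18.09.

18.09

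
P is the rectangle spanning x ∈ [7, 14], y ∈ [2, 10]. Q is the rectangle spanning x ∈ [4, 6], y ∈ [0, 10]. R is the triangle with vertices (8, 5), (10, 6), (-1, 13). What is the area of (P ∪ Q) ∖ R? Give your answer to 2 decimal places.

68.55

|P ∪ Q| = 76.
|(P ∪ Q) ∩ R| = 7.4495.
|(P ∪ Q) ∖ R| = 76 − 7.4495 = 68.55.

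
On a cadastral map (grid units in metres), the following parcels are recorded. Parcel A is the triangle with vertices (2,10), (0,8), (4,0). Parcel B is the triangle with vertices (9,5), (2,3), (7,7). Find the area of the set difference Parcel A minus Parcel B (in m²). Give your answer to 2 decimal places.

|Parcel A| = 12, |Parcel A∩Parcel B| = 0.3708.
|Parcel A ∖ Parcel B| = |Parcel A| − |Parcel A∩Parcel B| = 12 − 0.3708 = 11.63.

11.63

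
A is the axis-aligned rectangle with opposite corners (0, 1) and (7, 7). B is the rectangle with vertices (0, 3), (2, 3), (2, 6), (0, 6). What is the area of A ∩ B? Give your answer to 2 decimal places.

|A∩B|: x∈[0,2], y∈[3,6] → 2·3 = 6.

6.00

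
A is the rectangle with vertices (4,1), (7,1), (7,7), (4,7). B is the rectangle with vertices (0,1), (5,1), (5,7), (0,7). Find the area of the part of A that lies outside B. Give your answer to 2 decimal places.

|A∩B|: x∈[4,5], y∈[1,7] → 1·6 = 6.
|A| = 18.
|A ∖ B| = |A| − |A∩B| = 18 − 6 = 12.00.

12.00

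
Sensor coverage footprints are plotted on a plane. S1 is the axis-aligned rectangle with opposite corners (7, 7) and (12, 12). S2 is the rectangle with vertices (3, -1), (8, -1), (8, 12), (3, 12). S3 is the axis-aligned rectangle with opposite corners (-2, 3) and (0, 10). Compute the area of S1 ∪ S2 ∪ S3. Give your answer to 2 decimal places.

By inclusion–exclusion:
Individual areas: |S1| = 25, |S2| = 65, |S3| = 14.
|S1∩S2|: x∈[7,8], y∈[7,12] → 1·5 = 5.
|S1∩S3| = 0 (no overlap).
|S2∩S3| = 0 (no overlap).
|S1∩S2∩S3| = 0.
|S1 ∪ S2 ∪ S3| = 104 − 5 + 0 = 99.00.

99.00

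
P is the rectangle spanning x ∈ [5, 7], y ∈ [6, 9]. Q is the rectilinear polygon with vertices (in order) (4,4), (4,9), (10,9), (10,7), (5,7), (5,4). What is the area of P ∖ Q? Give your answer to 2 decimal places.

|P| = 6, |P∩Q| = 4.
|P ∖ Q| = |P| − |P∩Q| = 6 − 4 = 2.00.

2.00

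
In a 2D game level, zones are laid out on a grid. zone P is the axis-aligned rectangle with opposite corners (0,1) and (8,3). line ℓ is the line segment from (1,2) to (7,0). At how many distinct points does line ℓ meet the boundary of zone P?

1

The segment meets the boundary at (4,1).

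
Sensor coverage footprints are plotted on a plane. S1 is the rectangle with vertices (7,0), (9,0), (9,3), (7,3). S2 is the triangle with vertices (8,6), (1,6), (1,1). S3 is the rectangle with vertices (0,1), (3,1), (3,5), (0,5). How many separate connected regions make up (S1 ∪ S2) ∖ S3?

2

(S1 ∪ S2) ∖ S3 splits into 2 disjoint pieces (area 6, area 10.9286).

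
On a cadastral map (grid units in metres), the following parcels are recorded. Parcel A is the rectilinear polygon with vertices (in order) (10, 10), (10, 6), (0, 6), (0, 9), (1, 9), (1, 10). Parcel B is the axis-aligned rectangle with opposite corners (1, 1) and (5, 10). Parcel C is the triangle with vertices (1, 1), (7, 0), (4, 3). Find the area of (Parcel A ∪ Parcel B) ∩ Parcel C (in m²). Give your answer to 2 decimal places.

The region (Parcel A ∪ Parcel B) ∩ Parcel C is the polygon with vertices (5,1), (1,1), (4,3), (5,2).
By the shoelace formula its area is 4.50.

4.50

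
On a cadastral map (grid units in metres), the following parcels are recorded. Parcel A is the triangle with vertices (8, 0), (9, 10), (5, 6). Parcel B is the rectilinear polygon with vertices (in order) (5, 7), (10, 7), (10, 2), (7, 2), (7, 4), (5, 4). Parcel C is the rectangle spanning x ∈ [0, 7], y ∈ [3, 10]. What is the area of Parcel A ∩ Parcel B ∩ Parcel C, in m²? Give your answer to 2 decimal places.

4.50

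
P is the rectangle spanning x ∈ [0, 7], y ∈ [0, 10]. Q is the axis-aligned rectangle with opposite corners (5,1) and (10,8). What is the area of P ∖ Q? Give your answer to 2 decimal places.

|P∩Q|: x∈[5,7], y∈[1,8] → 2·7 = 14.
|P| = 70.
|P ∖ Q| = |P| − |P∩Q| = 70 − 14 = 56.00.

56.00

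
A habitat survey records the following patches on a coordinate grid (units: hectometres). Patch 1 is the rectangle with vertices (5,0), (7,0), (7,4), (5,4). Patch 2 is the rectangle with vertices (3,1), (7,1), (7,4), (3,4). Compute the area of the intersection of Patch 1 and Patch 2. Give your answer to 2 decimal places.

|Patch 1∩Patch 2|: x∈[5,7], y∈[1,4] → 2·3 = 6.

6.00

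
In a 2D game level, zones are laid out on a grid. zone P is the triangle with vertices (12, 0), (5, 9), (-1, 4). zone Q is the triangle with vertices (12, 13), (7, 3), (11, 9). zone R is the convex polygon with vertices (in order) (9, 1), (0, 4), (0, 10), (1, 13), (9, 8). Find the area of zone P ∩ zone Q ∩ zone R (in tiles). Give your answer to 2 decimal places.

0.32

The intersection is the polygon with vertices (7,3), (8.043,5.087), (8.231,4.846).
By the shoelace formula its area is 0.32.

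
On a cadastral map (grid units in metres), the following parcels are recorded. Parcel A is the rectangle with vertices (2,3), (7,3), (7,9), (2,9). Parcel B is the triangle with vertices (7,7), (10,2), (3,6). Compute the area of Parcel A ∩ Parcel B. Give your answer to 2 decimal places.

6.57

The intersection is the polygon with vertices (7,3.714), (3,6), (7,7).
By the shoelace formula its area is 6.57.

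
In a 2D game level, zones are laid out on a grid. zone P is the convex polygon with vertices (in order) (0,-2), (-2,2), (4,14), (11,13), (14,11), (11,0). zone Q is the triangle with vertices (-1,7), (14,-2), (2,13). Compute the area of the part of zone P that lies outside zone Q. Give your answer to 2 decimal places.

|zone P| = 173, |zone P∩zone Q| = 47.207.
|zone P ∖ zone Q| = |zone P| − |zone P∩zone Q| = 173 − 47.207 = 125.79.

125.79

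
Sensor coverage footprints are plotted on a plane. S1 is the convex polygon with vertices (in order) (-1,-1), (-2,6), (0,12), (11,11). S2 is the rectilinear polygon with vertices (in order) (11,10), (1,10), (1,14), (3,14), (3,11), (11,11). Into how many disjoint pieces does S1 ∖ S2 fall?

2

S1 ∖ S2 splits into 2 disjoint pieces (area 67.9545, area 2.9091).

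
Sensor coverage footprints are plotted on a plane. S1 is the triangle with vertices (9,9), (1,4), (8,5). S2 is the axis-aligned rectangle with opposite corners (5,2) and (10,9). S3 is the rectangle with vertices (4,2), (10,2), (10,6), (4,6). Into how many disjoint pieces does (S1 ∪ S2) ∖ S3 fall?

2

(S1 ∪ S2) ∖ S3 splits into 2 disjoint pieces (area 2.1696, area 15.2).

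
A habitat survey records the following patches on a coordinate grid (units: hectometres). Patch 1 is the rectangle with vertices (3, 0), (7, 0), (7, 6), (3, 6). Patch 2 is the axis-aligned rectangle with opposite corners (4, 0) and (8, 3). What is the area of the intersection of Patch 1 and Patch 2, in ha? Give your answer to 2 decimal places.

9.00

|Patch 1∩Patch 2|: x∈[4,7], y∈[0,3] → 3·3 = 9.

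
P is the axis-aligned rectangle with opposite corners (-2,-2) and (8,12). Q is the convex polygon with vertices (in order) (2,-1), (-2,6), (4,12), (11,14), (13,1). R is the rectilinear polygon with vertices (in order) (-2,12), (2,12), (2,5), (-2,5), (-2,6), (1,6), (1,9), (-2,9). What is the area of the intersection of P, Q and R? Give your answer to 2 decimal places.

The intersection is the polygon with vertices (-2,6), (1,6), (1,9), (2,10), (2,5), (-1.429,5).
By the shoelace formula its area is 7.21.

7.21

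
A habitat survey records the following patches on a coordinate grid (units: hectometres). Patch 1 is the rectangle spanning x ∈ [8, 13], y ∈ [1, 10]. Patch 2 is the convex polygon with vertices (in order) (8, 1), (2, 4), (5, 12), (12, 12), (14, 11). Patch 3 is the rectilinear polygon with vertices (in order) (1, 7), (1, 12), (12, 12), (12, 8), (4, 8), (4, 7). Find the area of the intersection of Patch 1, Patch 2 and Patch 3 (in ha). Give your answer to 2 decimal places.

8.00

The intersection is the polygon with vertices (12,10), (12,8), (8,8), (8,10).
By the shoelace formula its area is 8.00.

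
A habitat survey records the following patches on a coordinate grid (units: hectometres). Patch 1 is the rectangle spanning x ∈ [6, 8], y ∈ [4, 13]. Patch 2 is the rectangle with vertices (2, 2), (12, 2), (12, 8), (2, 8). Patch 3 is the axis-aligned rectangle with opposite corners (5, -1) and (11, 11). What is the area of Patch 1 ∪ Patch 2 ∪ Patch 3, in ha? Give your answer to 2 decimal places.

100.00

By inclusion–exclusion:
Individual areas: |Patch 1| = 18, |Patch 2| = 60, |Patch 3| = 72.
|Patch 1∩Patch 2|: x∈[6,8], y∈[4,8] → 2·4 = 8.
|Patch 1∩Patch 3|: x∈[6,8], y∈[4,11] → 2·7 = 14.
|Patch 2∩Patch 3|: x∈[5,11], y∈[2,8] → 6·6 = 36.
|Patch 1∩Patch 2∩Patch 3| = 8.
|Patch 1 ∪ Patch 2 ∪ Patch 3| = 150 − 58 + 8 = 100.00.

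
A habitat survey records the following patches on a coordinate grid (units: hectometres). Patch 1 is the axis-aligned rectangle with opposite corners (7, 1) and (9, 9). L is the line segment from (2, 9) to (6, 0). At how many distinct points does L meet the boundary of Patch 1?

The segment lies entirely outside Patch 1 and never meets its boundary.

0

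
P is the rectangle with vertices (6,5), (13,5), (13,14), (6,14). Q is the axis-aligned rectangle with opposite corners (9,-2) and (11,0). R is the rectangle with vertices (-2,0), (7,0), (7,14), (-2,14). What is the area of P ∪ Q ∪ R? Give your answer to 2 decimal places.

By inclusion–exclusion:
Individual areas: |P| = 63, |Q| = 4, |R| = 126.
|P∩Q| = 0 (no overlap).
|P∩R|: x∈[6,7], y∈[5,14] → 1·9 = 9.
|Q∩R| = 0 (no overlap).
|P∩Q∩R| = 0.
|P ∪ Q ∪ R| = 193 − 9 + 0 = 184.00.

184.00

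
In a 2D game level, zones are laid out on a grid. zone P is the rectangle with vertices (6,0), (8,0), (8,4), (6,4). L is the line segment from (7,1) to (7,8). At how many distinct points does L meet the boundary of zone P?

1

The segment meets the boundary at (7,4).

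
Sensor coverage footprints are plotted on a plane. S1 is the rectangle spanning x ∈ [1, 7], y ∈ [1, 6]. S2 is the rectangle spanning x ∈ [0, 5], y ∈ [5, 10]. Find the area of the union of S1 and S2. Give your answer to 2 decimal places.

By inclusion–exclusion:
Individual areas: |S1| = 30, |S2| = 25.
|S1∩S2|: x∈[1,5], y∈[5,6] → 4·1 = 4.
|S1 ∪ S2| = 55 − 4 = 51.00.

51.00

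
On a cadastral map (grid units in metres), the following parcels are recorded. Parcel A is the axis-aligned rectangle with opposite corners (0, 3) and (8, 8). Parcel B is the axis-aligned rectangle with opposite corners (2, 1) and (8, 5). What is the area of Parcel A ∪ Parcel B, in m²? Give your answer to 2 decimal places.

By inclusion–exclusion:
Individual areas: |Parcel A| = 40, |Parcel B| = 24.
|Parcel A∩Parcel B|: x∈[2,8], y∈[3,5] → 6·2 = 12.
|Parcel A ∪ Parcel B| = 64 − 12 = 52.00.

52.00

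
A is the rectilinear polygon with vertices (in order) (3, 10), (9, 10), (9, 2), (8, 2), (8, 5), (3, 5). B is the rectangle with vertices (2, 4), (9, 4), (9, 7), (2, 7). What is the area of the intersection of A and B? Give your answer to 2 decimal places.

The intersection is the polygon with vertices (9,4), (8,4), (8,5), (3,5), (3,7), (9,7).
By the shoelace formula its area is 13.00.

13.00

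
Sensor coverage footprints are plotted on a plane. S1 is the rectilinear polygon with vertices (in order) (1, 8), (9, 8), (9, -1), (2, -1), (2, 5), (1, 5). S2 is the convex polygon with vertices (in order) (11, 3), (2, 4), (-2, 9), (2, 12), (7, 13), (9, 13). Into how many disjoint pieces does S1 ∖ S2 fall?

S1 ∖ S2 splits into 2 disjoint pieces (area 32.2778, area 0.025).

2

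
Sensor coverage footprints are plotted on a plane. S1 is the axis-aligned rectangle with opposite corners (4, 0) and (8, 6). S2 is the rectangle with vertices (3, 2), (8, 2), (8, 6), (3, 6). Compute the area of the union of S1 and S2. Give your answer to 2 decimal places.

By inclusion–exclusion:
Individual areas: |S1| = 24, |S2| = 20.
|S1∩S2|: x∈[4,8], y∈[2,6] → 4·4 = 16.
|S1 ∪ S2| = 44 − 16 = 28.00.

28.00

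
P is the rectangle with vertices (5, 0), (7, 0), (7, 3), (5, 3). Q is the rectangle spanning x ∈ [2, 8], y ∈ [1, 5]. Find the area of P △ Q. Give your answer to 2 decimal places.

|P∩Q|: x∈[5,7], y∈[1,3] → 2·2 = 4.
|P △ Q| = |P| + |Q| − 2·|P∩Q| = 6 + 24 − 8 = 22.00.

22.00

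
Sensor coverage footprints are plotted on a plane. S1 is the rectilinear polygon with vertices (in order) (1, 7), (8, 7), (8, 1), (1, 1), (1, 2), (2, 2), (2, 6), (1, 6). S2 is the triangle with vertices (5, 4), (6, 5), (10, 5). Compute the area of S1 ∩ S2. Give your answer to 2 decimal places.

The intersection is the polygon with vertices (8,4.6), (5,4), (6,5), (8,5).
By the shoelace formula its area is 1.60.

1.60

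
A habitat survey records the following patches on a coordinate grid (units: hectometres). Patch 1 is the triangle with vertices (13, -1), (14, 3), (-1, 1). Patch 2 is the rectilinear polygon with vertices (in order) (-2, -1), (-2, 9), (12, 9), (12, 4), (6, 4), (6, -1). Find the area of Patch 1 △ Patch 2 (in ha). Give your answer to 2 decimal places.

|Patch 1| = 29, |Patch 2| = 110, |Patch 1∩Patch 2| = 6.7667.
|Patch 1 △ Patch 2| = |Patch 1| + |Patch 2| − 2·|Patch 1∩Patch 2| = 29 + 110 − 13.5333 = 125.47.

125.47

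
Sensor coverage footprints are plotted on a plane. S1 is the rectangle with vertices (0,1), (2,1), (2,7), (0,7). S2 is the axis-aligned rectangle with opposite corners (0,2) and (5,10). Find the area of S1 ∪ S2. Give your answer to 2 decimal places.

42.00

By inclusion–exclusion:
Individual areas: |S1| = 12, |S2| = 40.
|S1∩S2|: x∈[0,2], y∈[2,7] → 2·5 = 10.
|S1 ∪ S2| = 52 − 10 = 42.00.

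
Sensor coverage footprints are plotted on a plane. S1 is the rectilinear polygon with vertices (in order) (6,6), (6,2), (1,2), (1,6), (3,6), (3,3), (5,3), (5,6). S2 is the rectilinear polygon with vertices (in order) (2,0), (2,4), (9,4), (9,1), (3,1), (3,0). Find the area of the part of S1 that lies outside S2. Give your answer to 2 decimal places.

|S1| = 14, |S1∩S2| = 6.
|S1 ∖ S2| = |S1| − |S1∩S2| = 14 − 6 = 8.00.

8.00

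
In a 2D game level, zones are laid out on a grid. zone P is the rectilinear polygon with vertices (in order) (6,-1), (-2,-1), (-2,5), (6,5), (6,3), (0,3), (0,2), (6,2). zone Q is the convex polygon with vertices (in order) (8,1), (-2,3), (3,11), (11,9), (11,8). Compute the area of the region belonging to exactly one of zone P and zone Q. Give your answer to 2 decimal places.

|zone P| = 42, |zone Q| = 81.5, |zone P∩zone Q| = 16.05.
|zone P △ zone Q| = |zone P| + |zone Q| − 2·|zone P∩zone Q| = 42 + 81.5 − 32.1 = 91.40.

91.40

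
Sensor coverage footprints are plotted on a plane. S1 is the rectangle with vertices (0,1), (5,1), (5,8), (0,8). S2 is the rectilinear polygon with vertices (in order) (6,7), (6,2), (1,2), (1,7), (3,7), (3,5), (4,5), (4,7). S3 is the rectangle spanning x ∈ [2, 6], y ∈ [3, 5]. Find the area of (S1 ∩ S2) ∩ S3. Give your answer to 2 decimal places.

The region (S1 ∩ S2) ∩ S3 is the polygon with vertices (4,5), (5,5), (5,3), (2,3), (2,5), (3,5).
By the shoelace formula its area is 6.00.

6.00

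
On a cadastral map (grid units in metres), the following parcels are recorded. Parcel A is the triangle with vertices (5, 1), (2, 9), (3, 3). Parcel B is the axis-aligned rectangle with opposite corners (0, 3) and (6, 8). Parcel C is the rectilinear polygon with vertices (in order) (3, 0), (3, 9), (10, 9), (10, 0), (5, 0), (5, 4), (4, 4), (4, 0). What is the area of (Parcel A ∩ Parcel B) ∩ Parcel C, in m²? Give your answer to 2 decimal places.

The region (Parcel A ∩ Parcel B) ∩ Parcel C is the polygon with vertices (3,3), (3,6.333), (4,3.667), (4,3).
By the shoelace formula its area is 2.00.

2.00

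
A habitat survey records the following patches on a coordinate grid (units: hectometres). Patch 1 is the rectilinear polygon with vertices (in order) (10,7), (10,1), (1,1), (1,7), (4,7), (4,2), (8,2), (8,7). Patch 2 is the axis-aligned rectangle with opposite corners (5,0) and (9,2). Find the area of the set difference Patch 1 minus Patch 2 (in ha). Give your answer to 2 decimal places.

|Patch 1| = 34, |Patch 1∩Patch 2| = 4.
|Patch 1 ∖ Patch 2| = |Patch 1| − |Patch 1∩Patch 2| = 34 − 4 = 30.00.

30.00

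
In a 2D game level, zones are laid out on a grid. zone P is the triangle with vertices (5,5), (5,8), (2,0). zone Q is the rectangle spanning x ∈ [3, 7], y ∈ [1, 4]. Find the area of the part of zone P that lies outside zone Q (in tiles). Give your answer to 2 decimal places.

|zone P| = 4.5, |zone P∩zone Q| = 1.3.
|zone P ∖ zone Q| = |zone P| − |zone P∩zone Q| = 4.5 − 1.3 = 3.20.

3.20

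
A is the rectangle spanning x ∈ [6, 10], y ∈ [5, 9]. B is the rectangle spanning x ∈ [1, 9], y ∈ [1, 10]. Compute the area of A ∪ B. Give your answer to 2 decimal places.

By inclusion–exclusion:
Individual areas: |A| = 16, |B| = 72.
|A∩B|: x∈[6,9], y∈[5,9] → 3·4 = 12.
|A ∪ B| = 88 − 12 = 76.00.

76.00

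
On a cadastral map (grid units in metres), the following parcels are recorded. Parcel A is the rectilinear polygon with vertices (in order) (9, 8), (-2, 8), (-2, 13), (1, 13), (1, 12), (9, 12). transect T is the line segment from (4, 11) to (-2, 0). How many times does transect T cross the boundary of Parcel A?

The segment meets the boundary at (2.364,8).

1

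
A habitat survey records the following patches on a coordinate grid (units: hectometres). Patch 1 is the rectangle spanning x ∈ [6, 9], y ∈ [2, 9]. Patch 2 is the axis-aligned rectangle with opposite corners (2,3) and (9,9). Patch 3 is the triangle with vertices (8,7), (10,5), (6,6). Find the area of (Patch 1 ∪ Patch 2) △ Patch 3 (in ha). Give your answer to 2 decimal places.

|Patch 1 ∪ Patch 2| = 45.
|(Patch 1 ∪ Patch 2) ∩ Patch 3| = 2.625.
|(Patch 1 ∪ Patch 2) △ Patch 3| = 45 + 3 − 5.25 = 42.75.

42.75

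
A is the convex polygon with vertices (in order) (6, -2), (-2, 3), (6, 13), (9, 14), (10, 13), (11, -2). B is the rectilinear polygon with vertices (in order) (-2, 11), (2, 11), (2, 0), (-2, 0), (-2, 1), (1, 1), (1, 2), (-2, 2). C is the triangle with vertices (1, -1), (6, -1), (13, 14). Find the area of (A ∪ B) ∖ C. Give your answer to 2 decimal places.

|A ∪ B| = 156.1125.
|(A ∪ B) ∩ C| = 31.7256.
|(A ∪ B) ∖ C| = 156.1125 − 31.7256 = 124.39.

124.39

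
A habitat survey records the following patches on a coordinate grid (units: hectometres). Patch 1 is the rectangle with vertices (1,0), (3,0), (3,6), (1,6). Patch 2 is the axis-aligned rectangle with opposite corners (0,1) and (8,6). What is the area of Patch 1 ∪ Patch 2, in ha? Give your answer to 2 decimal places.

42.00

By inclusion–exclusion:
Individual areas: |Patch 1| = 12, |Patch 2| = 40.
|Patch 1∩Patch 2|: x∈[1,3], y∈[1,6] → 2·5 = 10.
|Patch 1 ∪ Patch 2| = 52 − 10 = 42.00.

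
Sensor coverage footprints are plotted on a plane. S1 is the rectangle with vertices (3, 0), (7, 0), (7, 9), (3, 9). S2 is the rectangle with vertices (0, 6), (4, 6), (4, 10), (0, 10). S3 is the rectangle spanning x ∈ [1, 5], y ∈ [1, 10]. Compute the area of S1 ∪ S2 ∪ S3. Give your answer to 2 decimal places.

By inclusion–exclusion:
Individual areas: |S1| = 36, |S2| = 16, |S3| = 36.
|S1∩S2|: x∈[3,4], y∈[6,9] → 1·3 = 3.
|S1∩S3|: x∈[3,5], y∈[1,9] → 2·8 = 16.
|S2∩S3|: x∈[1,4], y∈[6,10] → 3·4 = 12.
|S1∩S2∩S3| = 3.
|S1 ∪ S2 ∪ S3| = 88 − 31 + 3 = 60.00.

60.00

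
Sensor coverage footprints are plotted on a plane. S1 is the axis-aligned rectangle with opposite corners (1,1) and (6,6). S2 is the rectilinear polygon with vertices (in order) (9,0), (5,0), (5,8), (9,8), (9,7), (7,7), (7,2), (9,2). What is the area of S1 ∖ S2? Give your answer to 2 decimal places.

20.00

|S1| = 25, |S1∩S2| = 5.
|S1 ∖ S2| = |S1| − |S1∩S2| = 25 − 5 = 20.00.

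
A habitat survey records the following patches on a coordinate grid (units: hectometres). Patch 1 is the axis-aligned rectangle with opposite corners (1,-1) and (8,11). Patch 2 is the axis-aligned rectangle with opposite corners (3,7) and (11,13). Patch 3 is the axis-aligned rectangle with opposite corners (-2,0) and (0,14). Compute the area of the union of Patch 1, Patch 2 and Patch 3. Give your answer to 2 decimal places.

By inclusion–exclusion:
Individual areas: |Patch 1| = 84, |Patch 2| = 48, |Patch 3| = 28.
|Patch 1∩Patch 2|: x∈[3,8], y∈[7,11] → 5·4 = 20.
|Patch 1∩Patch 3| = 0 (no overlap).
|Patch 2∩Patch 3| = 0 (no overlap).
|Patch 1∩Patch 2∩Patch 3| = 0.
|Patch 1 ∪ Patch 2 ∪ Patch 3| = 160 − 20 + 0 = 140.00.

140.00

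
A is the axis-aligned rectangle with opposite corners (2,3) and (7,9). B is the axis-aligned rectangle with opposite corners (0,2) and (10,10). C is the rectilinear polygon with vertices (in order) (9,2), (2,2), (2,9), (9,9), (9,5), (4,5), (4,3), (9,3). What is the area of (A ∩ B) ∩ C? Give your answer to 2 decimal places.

24.00

|A ∩ B| = 30.
|(A ∩ B) ∩ C| = 24.00.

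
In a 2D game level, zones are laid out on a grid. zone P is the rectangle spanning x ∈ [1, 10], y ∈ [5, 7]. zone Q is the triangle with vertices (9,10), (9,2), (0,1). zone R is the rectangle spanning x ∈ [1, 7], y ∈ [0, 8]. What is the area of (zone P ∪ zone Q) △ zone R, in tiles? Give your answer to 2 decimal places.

35.33

|zone P ∪ zone Q| = 46.
|(zone P ∪ zone Q) ∩ zone R| = 29.3333.
|(zone P ∪ zone Q) △ zone R| = 46 + 48 − 58.6667 = 35.33.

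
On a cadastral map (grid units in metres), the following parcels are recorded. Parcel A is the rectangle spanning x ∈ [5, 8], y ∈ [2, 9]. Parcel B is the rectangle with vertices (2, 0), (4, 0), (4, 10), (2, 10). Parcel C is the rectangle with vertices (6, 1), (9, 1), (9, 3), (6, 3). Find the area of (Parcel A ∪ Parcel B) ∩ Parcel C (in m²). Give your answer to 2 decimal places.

2.00

The region (Parcel A ∪ Parcel B) ∩ Parcel C is the polygon with vertices (8,2), (6,2), (6,3), (8,3).
By the shoelace formula its area is 2.00.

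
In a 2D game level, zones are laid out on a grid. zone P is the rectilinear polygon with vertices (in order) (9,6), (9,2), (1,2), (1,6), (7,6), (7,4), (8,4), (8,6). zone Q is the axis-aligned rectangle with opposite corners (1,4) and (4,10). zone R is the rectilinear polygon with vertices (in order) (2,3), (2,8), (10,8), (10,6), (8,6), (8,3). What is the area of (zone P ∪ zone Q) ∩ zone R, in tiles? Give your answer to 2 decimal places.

|zone P ∪ zone Q| = 42.
|(zone P ∪ zone Q) ∩ zone R| = 20.00.

20.00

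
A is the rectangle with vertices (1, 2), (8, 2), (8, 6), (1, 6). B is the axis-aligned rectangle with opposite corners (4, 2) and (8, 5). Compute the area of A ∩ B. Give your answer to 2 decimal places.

12.00

|A∩B|: x∈[4,8], y∈[2,5] → 4·3 = 12.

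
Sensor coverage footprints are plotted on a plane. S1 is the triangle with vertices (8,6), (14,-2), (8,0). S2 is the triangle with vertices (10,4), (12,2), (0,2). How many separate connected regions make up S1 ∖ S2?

S1 ∖ S2 splits into 2 disjoint pieces (area 1.8783, area 12).

2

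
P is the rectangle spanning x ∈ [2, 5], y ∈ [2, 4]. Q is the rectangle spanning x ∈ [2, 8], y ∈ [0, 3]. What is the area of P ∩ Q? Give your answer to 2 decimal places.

|P∩Q|: x∈[2,5], y∈[2,3] → 3·1 = 3.

3.00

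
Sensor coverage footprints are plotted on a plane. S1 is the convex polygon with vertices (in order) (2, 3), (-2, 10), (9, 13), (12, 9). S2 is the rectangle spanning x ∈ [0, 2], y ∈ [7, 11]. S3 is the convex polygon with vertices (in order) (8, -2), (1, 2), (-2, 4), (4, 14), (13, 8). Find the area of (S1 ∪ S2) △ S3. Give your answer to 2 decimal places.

84.88

|S1 ∪ S2| = 73.8788.
|(S1 ∪ S2) ∩ S3| = 59.0013.
|(S1 ∪ S2) △ S3| = 73.8788 + 129 − 118.0025 = 84.88.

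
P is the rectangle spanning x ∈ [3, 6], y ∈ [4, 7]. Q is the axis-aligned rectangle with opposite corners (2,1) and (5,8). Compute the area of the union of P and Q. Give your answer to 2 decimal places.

24.00

By inclusion–exclusion:
Individual areas: |P| = 9, |Q| = 21.
|P∩Q|: x∈[3,5], y∈[4,7] → 2·3 = 6.
|P ∪ Q| = 30 − 6 = 24.00.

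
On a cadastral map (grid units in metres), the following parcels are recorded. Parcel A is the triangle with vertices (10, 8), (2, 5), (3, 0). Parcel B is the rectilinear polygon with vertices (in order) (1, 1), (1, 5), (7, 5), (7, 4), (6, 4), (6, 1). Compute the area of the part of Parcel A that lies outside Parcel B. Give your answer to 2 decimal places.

|Parcel A| = 21.5, |Parcel A∩Parcel B| = 12.6768.
|Parcel A ∖ Parcel B| = |Parcel A| − |Parcel A∩Parcel B| = 21.5 − 12.6768 = 8.82.

8.82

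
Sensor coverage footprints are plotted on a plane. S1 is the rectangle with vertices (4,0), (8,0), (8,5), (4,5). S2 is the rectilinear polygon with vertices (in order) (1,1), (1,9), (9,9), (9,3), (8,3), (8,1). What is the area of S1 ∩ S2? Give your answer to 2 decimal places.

16.00

The intersection is the polygon with vertices (8,1), (4,1), (4,5), (8,5), (8,3).
By the shoelace formula its area is 16.00.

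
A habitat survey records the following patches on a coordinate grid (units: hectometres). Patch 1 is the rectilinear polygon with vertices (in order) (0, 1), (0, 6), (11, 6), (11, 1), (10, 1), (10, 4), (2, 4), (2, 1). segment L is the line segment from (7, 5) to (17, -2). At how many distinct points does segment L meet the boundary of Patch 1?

3

The segment meets the boundary at (11,2.2), (10,2.9), (8.429,4).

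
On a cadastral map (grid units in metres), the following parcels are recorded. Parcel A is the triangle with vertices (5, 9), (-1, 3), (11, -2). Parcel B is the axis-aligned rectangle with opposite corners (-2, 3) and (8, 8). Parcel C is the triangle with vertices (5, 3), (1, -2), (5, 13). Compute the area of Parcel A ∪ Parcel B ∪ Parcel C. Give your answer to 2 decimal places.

79.98

By inclusion–exclusion:
Individual areas: |Parcel A| = 51, |Parcel B| = 50, |Parcel C| = 20.
|Parcel A∩Parcel B| = 26.9773.
|Parcel A∩Parcel C| = 13.9659.
|Parcel B∩Parcel C| = 10.
|Parcel A∩Parcel B∩Parcel C| = 9.9242.
|Parcel A ∪ Parcel B ∪ Parcel C| = 121 − 50.9432 + 9.9242 = 79.98.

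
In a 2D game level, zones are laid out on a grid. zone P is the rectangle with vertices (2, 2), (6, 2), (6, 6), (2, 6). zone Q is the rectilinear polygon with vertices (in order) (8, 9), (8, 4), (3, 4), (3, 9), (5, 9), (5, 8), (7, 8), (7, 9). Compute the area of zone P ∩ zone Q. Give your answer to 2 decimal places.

6.00

The intersection is the polygon with vertices (6,6), (6,4), (3,4), (3,6).
By the shoelace formula its area is 6.00.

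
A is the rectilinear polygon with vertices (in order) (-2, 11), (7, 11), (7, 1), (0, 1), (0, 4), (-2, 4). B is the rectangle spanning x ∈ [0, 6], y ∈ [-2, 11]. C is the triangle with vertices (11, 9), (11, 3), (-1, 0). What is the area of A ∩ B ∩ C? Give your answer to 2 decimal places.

10.92

The intersection is the polygon with vertices (6,1.75), (3,1), (0.333,1), (6,5.25).
By the shoelace formula its area is 10.92.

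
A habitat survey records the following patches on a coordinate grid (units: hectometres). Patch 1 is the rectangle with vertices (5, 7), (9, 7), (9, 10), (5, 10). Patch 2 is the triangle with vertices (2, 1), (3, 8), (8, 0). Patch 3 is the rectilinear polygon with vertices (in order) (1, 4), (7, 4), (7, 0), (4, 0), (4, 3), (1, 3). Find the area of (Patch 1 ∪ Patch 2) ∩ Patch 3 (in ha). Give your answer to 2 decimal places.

10.59

The region (Patch 1 ∪ Patch 2) ∩ Patch 3 is the polygon with vertices (7,1.6), (7,0.167), (4,0.667), (4,3), (2.286,3), (2.429,4), (5.5,4).
By the shoelace formula its area is 10.59.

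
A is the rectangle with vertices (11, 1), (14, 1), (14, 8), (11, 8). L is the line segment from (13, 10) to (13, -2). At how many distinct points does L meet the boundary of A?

2

The segment meets the boundary at (13,1), (13,8).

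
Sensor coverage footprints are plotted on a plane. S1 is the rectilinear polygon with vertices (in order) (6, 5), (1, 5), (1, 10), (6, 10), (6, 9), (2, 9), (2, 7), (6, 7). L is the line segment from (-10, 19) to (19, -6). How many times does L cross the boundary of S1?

The segment meets the boundary at (6,5.207), (3.92,7), (2,8.655), (1,9.517).

4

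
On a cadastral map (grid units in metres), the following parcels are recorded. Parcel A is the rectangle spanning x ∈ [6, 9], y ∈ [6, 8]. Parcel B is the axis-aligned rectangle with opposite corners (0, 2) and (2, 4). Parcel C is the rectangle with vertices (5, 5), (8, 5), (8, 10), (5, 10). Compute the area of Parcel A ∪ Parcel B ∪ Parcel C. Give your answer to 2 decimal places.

By inclusion–exclusion:
Individual areas: |Parcel A| = 6, |Parcel B| = 4, |Parcel C| = 15.
|Parcel A∩Parcel B| = 0 (no overlap).
|Parcel A∩Parcel C|: x∈[6,8], y∈[6,8] → 2·2 = 4.
|Parcel B∩Parcel C| = 0 (no overlap).
|Parcel A∩Parcel B∩Parcel C| = 0.
|Parcel A ∪ Parcel B ∪ Parcel C| = 25 − 4 + 0 = 21.00.

21.00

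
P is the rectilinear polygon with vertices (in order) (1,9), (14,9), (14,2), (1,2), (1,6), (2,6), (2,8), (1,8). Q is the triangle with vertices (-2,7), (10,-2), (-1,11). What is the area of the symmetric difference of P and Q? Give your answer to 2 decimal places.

|P| = 89, |Q| = 28.5, |P∩Q| = 11.7171.
|P △ Q| = |P| + |Q| − 2·|P∩Q| = 89 + 28.5 − 23.4341 = 94.07.

94.07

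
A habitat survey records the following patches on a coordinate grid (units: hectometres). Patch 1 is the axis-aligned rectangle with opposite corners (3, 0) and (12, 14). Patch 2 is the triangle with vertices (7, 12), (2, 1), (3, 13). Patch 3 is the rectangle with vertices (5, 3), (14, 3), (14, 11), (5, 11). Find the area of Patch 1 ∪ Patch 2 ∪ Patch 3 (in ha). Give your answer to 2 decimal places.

146.90

By inclusion–exclusion:
Individual areas: |Patch 1| = 126, |Patch 2| = 24.5, |Patch 3| = 72.
|Patch 1∩Patch 2| = 19.6.
|Patch 1∩Patch 3|: x∈[5,12], y∈[3,11] → 7·8 = 56.
|Patch 2∩Patch 3| = 2.6273.
|Patch 1∩Patch 2∩Patch 3| = 2.6273.
|Patch 1 ∪ Patch 2 ∪ Patch 3| = 222.5 − 78.2273 + 2.6273 = 146.90.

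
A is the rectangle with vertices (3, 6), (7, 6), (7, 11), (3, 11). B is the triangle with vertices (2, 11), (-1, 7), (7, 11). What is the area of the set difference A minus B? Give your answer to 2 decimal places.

|A| = 20, |A∩B| = 4.
|A ∖ B| = |A| − |A∩B| = 20 − 4 = 16.00.

16.00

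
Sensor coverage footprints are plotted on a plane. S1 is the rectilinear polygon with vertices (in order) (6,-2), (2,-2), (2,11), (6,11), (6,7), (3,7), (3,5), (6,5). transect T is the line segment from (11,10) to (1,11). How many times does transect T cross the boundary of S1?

The segment meets the boundary at (2,10.9), (6,10.5).

2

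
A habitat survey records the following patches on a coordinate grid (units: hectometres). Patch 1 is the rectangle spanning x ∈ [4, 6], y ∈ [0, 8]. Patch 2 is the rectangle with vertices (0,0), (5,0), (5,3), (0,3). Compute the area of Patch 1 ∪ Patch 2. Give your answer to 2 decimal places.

By inclusion–exclusion:
Individual areas: |Patch 1| = 16, |Patch 2| = 15.
|Patch 1∩Patch 2|: x∈[4,5], y∈[0,3] → 1·3 = 3.
|Patch 1 ∪ Patch 2| = 31 − 3 = 28.00.

28.00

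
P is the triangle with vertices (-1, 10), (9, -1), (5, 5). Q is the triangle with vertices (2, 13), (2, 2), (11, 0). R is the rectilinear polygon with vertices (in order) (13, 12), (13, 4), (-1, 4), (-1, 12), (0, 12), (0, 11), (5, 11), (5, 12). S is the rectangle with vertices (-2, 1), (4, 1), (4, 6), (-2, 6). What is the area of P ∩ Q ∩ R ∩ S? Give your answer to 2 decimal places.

1.01

The intersection is the polygon with vertices (4,5.833), (4,4.5), (2.636,6), (3.8,6).
By the shoelace formula its area is 1.01.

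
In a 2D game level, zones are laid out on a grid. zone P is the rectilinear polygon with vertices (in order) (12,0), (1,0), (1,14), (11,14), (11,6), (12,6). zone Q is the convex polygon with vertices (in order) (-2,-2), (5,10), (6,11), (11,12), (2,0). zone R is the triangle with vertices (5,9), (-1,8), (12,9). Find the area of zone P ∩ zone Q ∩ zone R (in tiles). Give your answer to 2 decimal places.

The intersection is the polygon with vertices (4.354,8.892), (5,9), (8.75,9), (8.551,8.735), (4.06,8.389).
By the shoelace formula its area is 1.85.

1.85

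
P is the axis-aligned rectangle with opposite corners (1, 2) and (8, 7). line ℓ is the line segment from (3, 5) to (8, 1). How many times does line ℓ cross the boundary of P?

1

The segment meets the boundary at (6.75,2).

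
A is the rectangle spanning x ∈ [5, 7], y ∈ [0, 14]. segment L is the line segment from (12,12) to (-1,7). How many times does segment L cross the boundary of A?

2

The segment meets the boundary at (5,9.308), (7,10.077).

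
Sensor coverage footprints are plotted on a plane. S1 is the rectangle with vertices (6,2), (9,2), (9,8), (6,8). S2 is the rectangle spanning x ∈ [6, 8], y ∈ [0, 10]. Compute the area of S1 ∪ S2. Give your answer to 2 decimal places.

26.00

By inclusion–exclusion:
Individual areas: |S1| = 18, |S2| = 20.
|S1∩S2|: x∈[6,8], y∈[2,8] → 2·6 = 12.
|S1 ∪ S2| = 38 − 12 = 26.00.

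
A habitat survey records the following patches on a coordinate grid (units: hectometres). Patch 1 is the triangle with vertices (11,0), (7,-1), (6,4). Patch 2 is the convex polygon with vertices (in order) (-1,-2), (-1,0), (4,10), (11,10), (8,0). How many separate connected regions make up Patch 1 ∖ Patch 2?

Patch 1 ∖ Patch 2 is a single connected region.

1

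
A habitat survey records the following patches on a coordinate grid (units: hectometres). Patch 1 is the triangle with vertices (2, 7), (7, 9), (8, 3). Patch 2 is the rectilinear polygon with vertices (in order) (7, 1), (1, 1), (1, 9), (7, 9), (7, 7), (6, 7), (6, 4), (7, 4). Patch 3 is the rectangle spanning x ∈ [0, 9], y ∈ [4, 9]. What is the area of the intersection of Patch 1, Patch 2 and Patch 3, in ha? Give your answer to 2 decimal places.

10.33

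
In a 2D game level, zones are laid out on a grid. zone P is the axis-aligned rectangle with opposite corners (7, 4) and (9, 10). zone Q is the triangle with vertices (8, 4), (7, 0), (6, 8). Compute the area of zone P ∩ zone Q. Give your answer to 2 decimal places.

The intersection is the polygon with vertices (7,4), (7,6), (8,4).
By the shoelace formula its area is 1.00.

1.00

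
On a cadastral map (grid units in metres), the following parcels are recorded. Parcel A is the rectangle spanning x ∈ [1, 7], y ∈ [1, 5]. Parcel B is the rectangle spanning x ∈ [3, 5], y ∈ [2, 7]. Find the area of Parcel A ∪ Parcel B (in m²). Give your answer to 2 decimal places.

28.00

By inclusion–exclusion:
Individual areas: |Parcel A| = 24, |Parcel B| = 10.
|Parcel A∩Parcel B|: x∈[3,5], y∈[2,5] → 2·3 = 6.
|Parcel A ∪ Parcel B| = 34 − 6 = 28.00.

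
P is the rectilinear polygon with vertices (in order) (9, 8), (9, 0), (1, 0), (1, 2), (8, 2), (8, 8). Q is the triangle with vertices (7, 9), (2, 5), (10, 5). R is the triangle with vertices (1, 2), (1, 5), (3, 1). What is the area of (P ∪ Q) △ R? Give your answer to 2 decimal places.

37.50

|P ∪ Q| = 36.
|(P ∪ Q) ∩ R| = 0.75.
|(P ∪ Q) △ R| = 36 + 3 − 1.5 = 37.50.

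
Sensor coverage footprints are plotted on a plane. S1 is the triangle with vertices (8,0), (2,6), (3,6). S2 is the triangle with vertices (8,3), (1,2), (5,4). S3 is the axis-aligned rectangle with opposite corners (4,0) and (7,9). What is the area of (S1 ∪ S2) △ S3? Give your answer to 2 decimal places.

26.29

|S1 ∪ S2| = 7.4002.
|(S1 ∪ S2) ∩ S3| = 4.0549.
|(S1 ∪ S2) △ S3| = 7.4002 + 27 − 8.1098 = 26.29.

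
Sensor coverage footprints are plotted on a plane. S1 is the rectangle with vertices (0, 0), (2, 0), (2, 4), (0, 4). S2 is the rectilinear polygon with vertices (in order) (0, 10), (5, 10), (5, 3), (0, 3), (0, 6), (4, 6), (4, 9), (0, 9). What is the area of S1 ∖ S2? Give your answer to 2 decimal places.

|S1| = 8, |S1∩S2| = 2.
|S1 ∖ S2| = |S1| − |S1∩S2| = 8 − 2 = 6.00.

6.00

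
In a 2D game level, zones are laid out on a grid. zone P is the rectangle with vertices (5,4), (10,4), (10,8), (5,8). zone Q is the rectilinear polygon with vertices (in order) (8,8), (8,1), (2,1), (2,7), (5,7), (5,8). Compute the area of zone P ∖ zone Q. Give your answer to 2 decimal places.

8.00

|zone P| = 20, |zone P∩zone Q| = 12.
|zone P ∖ zone Q| = |zone P| − |zone P∩zone Q| = 20 − 12 = 8.00.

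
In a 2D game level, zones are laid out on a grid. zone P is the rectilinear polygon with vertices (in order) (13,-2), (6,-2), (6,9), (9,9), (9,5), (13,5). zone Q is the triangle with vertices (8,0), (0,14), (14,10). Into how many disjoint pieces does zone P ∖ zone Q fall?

zone P ∖ zone Q is a single connected region.

1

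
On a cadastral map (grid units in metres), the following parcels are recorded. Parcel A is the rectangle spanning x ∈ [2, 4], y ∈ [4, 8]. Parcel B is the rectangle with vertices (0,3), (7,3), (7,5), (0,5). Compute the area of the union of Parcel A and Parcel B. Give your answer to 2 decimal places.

By inclusion–exclusion:
Individual areas: |Parcel A| = 8, |Parcel B| = 14.
|Parcel A∩Parcel B|: x∈[2,4], y∈[4,5] → 2·1 = 2.
|Parcel A ∪ Parcel B| = 22 − 2 = 20.00.

20.00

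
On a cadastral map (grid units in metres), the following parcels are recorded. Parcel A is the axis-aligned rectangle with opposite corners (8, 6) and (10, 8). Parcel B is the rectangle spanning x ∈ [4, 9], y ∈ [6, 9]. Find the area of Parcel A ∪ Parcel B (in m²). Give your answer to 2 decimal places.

17.00

By inclusion–exclusion:
Individual areas: |Parcel A| = 4, |Parcel B| = 15.
|Parcel A∩Parcel B|: x∈[8,9], y∈[6,8] → 1·2 = 2.
|Parcel A ∪ Parcel B| = 19 − 2 = 17.00.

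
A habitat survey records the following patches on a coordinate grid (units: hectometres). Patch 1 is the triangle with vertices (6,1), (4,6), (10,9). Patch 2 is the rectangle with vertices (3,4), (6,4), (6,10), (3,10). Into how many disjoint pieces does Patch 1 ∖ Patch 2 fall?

1

Patch 1 ∖ Patch 2 is a single connected region.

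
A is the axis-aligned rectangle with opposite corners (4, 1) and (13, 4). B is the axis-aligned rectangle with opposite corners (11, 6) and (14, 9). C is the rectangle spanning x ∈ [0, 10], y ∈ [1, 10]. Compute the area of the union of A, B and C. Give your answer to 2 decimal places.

108.00

By inclusion–exclusion:
Individual areas: |A| = 27, |B| = 9, |C| = 90.
|A∩B| = 0 (no overlap).
|A∩C|: x∈[4,10], y∈[1,4] → 6·3 = 18.
|B∩C| = 0 (no overlap).
|A∩B∩C| = 0.
|A ∪ B ∪ C| = 126 − 18 + 0 = 108.00.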